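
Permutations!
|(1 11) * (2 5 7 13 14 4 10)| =|(1 11)(2 5 7 13 14 4 10)| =14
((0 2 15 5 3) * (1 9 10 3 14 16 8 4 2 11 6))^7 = ((0 11 6 1 9 10 3)(2 15 5 14 16 8 4))^7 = (16)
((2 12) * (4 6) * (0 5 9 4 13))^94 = ((0 5 9 4 6 13)(2 12))^94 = (0 6 9)(4 5 13)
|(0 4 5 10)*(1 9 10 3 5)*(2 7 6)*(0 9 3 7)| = 8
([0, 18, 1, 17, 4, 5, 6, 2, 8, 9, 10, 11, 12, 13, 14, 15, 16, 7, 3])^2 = (1 3 7)(2 18 17)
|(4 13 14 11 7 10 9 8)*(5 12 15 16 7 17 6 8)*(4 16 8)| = 24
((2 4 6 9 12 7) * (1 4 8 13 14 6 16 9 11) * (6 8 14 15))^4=(1 12 8 11 9 14 6 16 2 15 4 7 13)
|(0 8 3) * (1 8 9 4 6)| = 7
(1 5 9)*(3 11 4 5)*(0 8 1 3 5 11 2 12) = [8, 5, 12, 2, 11, 9, 6, 7, 1, 3, 10, 4, 0] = (0 8 1 5 9 3 2 12)(4 11)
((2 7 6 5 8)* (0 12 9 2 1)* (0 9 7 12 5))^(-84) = ((0 5 8 1 9 2 12 7 6))^(-84) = (0 12 1)(2 8 6)(5 7 9)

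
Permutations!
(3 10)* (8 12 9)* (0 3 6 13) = (0 3 10 6 13)(8 12 9) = [3, 1, 2, 10, 4, 5, 13, 7, 12, 8, 6, 11, 9, 0]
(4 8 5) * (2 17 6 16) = (2 17 6 16)(4 8 5) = [0, 1, 17, 3, 8, 4, 16, 7, 5, 9, 10, 11, 12, 13, 14, 15, 2, 6]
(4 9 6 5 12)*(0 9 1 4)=(0 9 6 5 12)(1 4)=[9, 4, 2, 3, 1, 12, 5, 7, 8, 6, 10, 11, 0]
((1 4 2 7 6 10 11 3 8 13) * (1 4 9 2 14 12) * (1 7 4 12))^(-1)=(1 14 4 2 9)(3 11 10 6 7 12 13 8)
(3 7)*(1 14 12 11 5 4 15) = (1 14 12 11 5 4 15)(3 7) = [0, 14, 2, 7, 15, 4, 6, 3, 8, 9, 10, 5, 11, 13, 12, 1]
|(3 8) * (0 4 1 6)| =4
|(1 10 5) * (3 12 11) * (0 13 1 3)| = 8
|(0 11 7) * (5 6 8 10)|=12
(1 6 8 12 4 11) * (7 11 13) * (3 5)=(1 6 8 12 4 13 7 11)(3 5)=[0, 6, 2, 5, 13, 3, 8, 11, 12, 9, 10, 1, 4, 7]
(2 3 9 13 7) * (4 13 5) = (2 3 9 5 4 13 7) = [0, 1, 3, 9, 13, 4, 6, 2, 8, 5, 10, 11, 12, 7]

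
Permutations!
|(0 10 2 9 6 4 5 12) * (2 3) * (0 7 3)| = 8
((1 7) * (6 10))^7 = ((1 7)(6 10))^7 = (1 7)(6 10)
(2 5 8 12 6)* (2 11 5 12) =[0, 1, 12, 3, 4, 8, 11, 7, 2, 9, 10, 5, 6] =(2 12 6 11 5 8)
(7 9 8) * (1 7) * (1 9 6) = (1 7 6)(8 9) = [0, 7, 2, 3, 4, 5, 1, 6, 9, 8]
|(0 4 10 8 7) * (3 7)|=|(0 4 10 8 3 7)|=6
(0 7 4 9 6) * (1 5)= [7, 5, 2, 3, 9, 1, 0, 4, 8, 6]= (0 7 4 9 6)(1 5)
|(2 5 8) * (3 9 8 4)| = |(2 5 4 3 9 8)| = 6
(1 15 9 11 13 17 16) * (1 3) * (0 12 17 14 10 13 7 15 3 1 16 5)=[12, 3, 2, 16, 4, 0, 6, 15, 8, 11, 13, 7, 17, 14, 10, 9, 1, 5]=(0 12 17 5)(1 3 16)(7 15 9 11)(10 13 14)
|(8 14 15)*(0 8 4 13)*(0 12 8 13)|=|(0 13 12 8 14 15 4)|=7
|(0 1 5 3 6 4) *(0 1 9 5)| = |(0 9 5 3 6 4 1)| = 7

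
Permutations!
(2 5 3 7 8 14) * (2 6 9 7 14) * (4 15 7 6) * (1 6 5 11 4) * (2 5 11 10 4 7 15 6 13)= (15)(1 13 2 10 4 6 9 11 7 8 5 3 14)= [0, 13, 10, 14, 6, 3, 9, 8, 5, 11, 4, 7, 12, 2, 1, 15]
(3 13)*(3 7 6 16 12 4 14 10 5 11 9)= [0, 1, 2, 13, 14, 11, 16, 6, 8, 3, 5, 9, 4, 7, 10, 15, 12]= (3 13 7 6 16 12 4 14 10 5 11 9)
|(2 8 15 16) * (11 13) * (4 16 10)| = 6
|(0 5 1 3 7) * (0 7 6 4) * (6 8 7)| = 8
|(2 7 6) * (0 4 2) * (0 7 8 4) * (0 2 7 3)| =|(0 2 8 4 7 6 3)| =7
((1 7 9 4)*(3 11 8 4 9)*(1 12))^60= ((1 7 3 11 8 4 12))^60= (1 8 7 4 3 12 11)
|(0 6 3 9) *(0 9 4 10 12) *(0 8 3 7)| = |(0 6 7)(3 4 10 12 8)| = 15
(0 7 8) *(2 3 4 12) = [7, 1, 3, 4, 12, 5, 6, 8, 0, 9, 10, 11, 2] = (0 7 8)(2 3 4 12)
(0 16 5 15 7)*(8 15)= [16, 1, 2, 3, 4, 8, 6, 0, 15, 9, 10, 11, 12, 13, 14, 7, 5]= (0 16 5 8 15 7)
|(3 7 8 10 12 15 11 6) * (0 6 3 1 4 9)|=|(0 6 1 4 9)(3 7 8 10 12 15 11)|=35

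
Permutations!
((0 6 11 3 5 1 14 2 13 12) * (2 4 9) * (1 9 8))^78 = (0 2 3)(1 4)(5 6 13)(8 14)(9 11 12)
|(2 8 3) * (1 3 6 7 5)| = |(1 3 2 8 6 7 5)| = 7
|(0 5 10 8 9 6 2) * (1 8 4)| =9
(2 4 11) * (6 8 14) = (2 4 11)(6 8 14) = [0, 1, 4, 3, 11, 5, 8, 7, 14, 9, 10, 2, 12, 13, 6]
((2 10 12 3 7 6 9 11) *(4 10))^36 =((2 4 10 12 3 7 6 9 11))^36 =(12)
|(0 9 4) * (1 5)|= |(0 9 4)(1 5)|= 6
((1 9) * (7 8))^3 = (1 9)(7 8)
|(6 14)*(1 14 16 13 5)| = |(1 14 6 16 13 5)| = 6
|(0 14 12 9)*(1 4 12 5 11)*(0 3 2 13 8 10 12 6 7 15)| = |(0 14 5 11 1 4 6 7 15)(2 13 8 10 12 9 3)| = 63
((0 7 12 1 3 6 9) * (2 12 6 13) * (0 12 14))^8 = (0 2 3 12 6)(1 9 7 14 13)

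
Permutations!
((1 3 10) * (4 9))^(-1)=((1 3 10)(4 9))^(-1)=(1 10 3)(4 9)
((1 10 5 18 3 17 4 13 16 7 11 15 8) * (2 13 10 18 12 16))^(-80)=((1 18 3 17 4 10 5 12 16 7 11 15 8)(2 13))^(-80)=(1 15 7 12 10 17 18 8 11 16 5 4 3)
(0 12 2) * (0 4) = (0 12 2 4) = [12, 1, 4, 3, 0, 5, 6, 7, 8, 9, 10, 11, 2]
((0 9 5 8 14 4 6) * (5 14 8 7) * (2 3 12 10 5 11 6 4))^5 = (0 12 6 3 11 2 7 14 5 9 10)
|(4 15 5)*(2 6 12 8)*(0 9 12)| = |(0 9 12 8 2 6)(4 15 5)| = 6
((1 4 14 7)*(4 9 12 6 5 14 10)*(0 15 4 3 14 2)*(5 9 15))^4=((0 5 2)(1 15 4 10 3 14 7)(6 9 12))^4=(0 5 2)(1 3 15 14 4 7 10)(6 9 12)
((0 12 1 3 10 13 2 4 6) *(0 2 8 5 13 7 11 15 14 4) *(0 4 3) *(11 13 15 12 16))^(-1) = (0 1 12 11 16)(2 6 4)(3 14 15 5 8 13 7 10)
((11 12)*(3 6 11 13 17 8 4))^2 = ((3 6 11 12 13 17 8 4))^2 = (3 11 13 8)(4 6 12 17)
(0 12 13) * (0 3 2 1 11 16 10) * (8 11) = (0 12 13 3 2 1 8 11 16 10) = [12, 8, 1, 2, 4, 5, 6, 7, 11, 9, 0, 16, 13, 3, 14, 15, 10]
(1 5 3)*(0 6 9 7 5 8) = (0 6 9 7 5 3 1 8) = [6, 8, 2, 1, 4, 3, 9, 5, 0, 7]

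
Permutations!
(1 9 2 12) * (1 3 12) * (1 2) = [0, 9, 2, 12, 4, 5, 6, 7, 8, 1, 10, 11, 3] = (1 9)(3 12)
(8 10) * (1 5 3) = (1 5 3)(8 10) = [0, 5, 2, 1, 4, 3, 6, 7, 10, 9, 8]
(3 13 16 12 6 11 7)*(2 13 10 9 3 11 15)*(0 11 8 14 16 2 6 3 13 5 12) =(0 11 7 8 14 16)(2 5 12 3 10 9 13)(6 15) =[11, 1, 5, 10, 4, 12, 15, 8, 14, 13, 9, 7, 3, 2, 16, 6, 0]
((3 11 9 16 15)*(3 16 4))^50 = ((3 11 9 4)(15 16))^50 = (16)(3 9)(4 11)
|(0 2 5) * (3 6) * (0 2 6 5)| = 5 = |(0 6 3 5 2)|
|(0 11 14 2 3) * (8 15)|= 10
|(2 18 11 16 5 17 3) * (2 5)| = |(2 18 11 16)(3 5 17)| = 12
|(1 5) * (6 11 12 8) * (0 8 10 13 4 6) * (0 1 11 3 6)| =|(0 8 1 5 11 12 10 13 4)(3 6)| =18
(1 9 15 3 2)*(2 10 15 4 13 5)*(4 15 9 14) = (1 14 4 13 5 2)(3 10 9 15) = [0, 14, 1, 10, 13, 2, 6, 7, 8, 15, 9, 11, 12, 5, 4, 3]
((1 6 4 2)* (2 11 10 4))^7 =(1 6 2)(4 11 10)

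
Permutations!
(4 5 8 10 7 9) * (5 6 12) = (4 6 12 5 8 10 7 9) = [0, 1, 2, 3, 6, 8, 12, 9, 10, 4, 7, 11, 5]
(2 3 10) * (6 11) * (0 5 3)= (0 5 3 10 2)(6 11)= [5, 1, 0, 10, 4, 3, 11, 7, 8, 9, 2, 6]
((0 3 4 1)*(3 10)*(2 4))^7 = ((0 10 3 2 4 1))^7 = (0 10 3 2 4 1)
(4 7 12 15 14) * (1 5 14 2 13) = (1 5 14 4 7 12 15 2 13) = [0, 5, 13, 3, 7, 14, 6, 12, 8, 9, 10, 11, 15, 1, 4, 2]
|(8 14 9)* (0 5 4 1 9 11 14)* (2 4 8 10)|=30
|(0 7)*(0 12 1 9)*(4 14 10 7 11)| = |(0 11 4 14 10 7 12 1 9)| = 9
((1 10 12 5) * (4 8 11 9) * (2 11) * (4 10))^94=(1 11 5 2 12 8 10 4 9)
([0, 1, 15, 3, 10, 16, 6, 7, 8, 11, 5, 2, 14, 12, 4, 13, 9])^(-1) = [0, 1, 11, 3, 14, 10, 6, 7, 8, 16, 4, 9, 13, 15, 12, 2, 5]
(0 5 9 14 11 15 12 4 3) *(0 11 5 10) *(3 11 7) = (0 10)(3 7)(4 11 15 12)(5 9 14) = [10, 1, 2, 7, 11, 9, 6, 3, 8, 14, 0, 15, 4, 13, 5, 12]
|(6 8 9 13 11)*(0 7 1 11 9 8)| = 10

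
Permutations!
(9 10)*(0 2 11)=(0 2 11)(9 10)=[2, 1, 11, 3, 4, 5, 6, 7, 8, 10, 9, 0]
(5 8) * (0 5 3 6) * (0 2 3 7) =(0 5 8 7)(2 3 6) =[5, 1, 3, 6, 4, 8, 2, 0, 7]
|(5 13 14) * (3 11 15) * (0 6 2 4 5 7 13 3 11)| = |(0 6 2 4 5 3)(7 13 14)(11 15)| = 6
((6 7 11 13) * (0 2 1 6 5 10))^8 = (0 10 5 13 11 7 6 1 2)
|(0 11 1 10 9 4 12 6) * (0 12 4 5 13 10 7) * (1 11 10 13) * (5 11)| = 14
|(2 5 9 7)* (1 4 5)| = 6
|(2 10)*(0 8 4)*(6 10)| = 3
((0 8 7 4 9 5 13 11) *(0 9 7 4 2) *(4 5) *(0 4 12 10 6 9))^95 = ((0 8 5 13 11)(2 4 7)(6 9 12 10))^95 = (13)(2 7 4)(6 10 12 9)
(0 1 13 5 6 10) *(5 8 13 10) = [1, 10, 2, 3, 4, 6, 5, 7, 13, 9, 0, 11, 12, 8] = (0 1 10)(5 6)(8 13)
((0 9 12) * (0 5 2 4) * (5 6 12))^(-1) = ((0 9 5 2 4)(6 12))^(-1) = (0 4 2 5 9)(6 12)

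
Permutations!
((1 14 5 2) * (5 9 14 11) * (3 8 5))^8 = (14)(1 3 5)(2 11 8)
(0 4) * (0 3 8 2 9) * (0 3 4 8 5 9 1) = [8, 0, 1, 5, 4, 9, 6, 7, 2, 3] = (0 8 2 1)(3 5 9)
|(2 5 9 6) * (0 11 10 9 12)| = |(0 11 10 9 6 2 5 12)| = 8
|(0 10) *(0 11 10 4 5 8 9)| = |(0 4 5 8 9)(10 11)| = 10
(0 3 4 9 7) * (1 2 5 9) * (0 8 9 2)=[3, 0, 5, 4, 1, 2, 6, 8, 9, 7]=(0 3 4 1)(2 5)(7 8 9)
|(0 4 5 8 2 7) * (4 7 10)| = 10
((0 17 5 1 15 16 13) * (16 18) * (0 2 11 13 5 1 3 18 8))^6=(0 17 1 15 8)(3 16)(5 18)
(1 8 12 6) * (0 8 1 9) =(0 8 12 6 9) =[8, 1, 2, 3, 4, 5, 9, 7, 12, 0, 10, 11, 6]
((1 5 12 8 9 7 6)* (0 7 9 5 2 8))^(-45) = (0 1 5 7 2 12 6 8)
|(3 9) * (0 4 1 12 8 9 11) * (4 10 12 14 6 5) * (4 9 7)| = 13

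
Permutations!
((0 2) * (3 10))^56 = (10)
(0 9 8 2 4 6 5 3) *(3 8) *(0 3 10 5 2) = (0 9 10 5 8)(2 4 6) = [9, 1, 4, 3, 6, 8, 2, 7, 0, 10, 5]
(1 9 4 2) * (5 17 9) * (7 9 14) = (1 5 17 14 7 9 4 2) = [0, 5, 1, 3, 2, 17, 6, 9, 8, 4, 10, 11, 12, 13, 7, 15, 16, 14]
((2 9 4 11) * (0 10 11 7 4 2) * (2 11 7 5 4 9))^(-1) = ((0 10 7 9 11)(4 5))^(-1) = (0 11 9 7 10)(4 5)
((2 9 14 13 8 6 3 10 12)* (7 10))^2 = ((2 9 14 13 8 6 3 7 10 12))^2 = (2 14 8 3 10)(6 7 12 9 13)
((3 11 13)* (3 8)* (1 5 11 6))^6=(1 6 3 8 13 11 5)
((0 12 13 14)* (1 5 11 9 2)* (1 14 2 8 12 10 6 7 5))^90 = (0 9)(2 5)(6 12)(7 13)(8 10)(11 14)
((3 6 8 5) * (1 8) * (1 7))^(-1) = ((1 8 5 3 6 7))^(-1) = (1 7 6 3 5 8)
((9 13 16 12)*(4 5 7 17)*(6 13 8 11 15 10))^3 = (4 17 7 5)(6 12 11)(8 10 16)(9 15 13)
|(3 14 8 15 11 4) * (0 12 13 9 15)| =10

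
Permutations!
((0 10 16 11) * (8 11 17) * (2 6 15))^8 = (0 16 8)(2 15 6)(10 17 11)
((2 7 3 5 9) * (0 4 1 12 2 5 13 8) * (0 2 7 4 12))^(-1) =((0 12 7 3 13 8 2 4 1)(5 9))^(-1) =(0 1 4 2 8 13 3 7 12)(5 9)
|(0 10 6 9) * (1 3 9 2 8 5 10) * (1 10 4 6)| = 5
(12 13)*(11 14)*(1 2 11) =(1 2 11 14)(12 13) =[0, 2, 11, 3, 4, 5, 6, 7, 8, 9, 10, 14, 13, 12, 1]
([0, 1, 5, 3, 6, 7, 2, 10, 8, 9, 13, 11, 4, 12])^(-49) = (2 6 4 12 13 10 7 5)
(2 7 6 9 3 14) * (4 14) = (2 7 6 9 3 4 14) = [0, 1, 7, 4, 14, 5, 9, 6, 8, 3, 10, 11, 12, 13, 2]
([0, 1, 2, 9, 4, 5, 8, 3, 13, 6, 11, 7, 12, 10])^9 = [0, 1, 2, 9, 4, 5, 8, 3, 13, 6, 11, 7, 12, 10]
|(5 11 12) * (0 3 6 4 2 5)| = |(0 3 6 4 2 5 11 12)| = 8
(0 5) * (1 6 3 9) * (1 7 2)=(0 5)(1 6 3 9 7 2)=[5, 6, 1, 9, 4, 0, 3, 2, 8, 7]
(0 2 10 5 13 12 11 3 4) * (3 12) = (0 2 10 5 13 3 4)(11 12) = [2, 1, 10, 4, 0, 13, 6, 7, 8, 9, 5, 12, 11, 3]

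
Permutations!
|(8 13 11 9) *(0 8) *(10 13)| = 6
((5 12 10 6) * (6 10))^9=(12)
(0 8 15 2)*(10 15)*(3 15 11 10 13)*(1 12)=(0 8 13 3 15 2)(1 12)(10 11)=[8, 12, 0, 15, 4, 5, 6, 7, 13, 9, 11, 10, 1, 3, 14, 2]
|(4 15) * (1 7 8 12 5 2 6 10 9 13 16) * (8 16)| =|(1 7 16)(2 6 10 9 13 8 12 5)(4 15)| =24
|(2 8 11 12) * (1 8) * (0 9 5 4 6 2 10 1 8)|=|(0 9 5 4 6 2 8 11 12 10 1)|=11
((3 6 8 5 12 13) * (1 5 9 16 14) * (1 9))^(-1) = (1 8 6 3 13 12 5)(9 14 16)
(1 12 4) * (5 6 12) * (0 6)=[6, 5, 2, 3, 1, 0, 12, 7, 8, 9, 10, 11, 4]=(0 6 12 4 1 5)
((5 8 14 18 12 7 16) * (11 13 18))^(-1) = (5 16 7 12 18 13 11 14 8)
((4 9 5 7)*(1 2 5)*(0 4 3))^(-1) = ((0 4 9 1 2 5 7 3))^(-1) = (0 3 7 5 2 1 9 4)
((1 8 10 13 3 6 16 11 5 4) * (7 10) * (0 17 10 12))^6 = ((0 17 10 13 3 6 16 11 5 4 1 8 7 12))^6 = (0 16 7 3 1 10 5)(4 17 11 12 6 8 13)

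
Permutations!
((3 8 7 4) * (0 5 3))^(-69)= (0 8)(3 4)(5 7)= ((0 5 3 8 7 4))^(-69)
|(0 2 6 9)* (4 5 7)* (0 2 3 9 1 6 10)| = 30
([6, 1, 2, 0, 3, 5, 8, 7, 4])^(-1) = [3, 1, 2, 4, 8, 5, 0, 7, 6]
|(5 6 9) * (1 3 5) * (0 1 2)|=|(0 1 3 5 6 9 2)|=7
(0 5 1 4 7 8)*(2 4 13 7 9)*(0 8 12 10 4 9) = (0 5 1 13 7 12 10 4)(2 9) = [5, 13, 9, 3, 0, 1, 6, 12, 8, 2, 4, 11, 10, 7]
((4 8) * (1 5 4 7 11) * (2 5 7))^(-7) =(1 11 7)(2 5 4 8)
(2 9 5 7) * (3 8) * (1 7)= (1 7 2 9 5)(3 8)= [0, 7, 9, 8, 4, 1, 6, 2, 3, 5]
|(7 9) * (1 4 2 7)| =|(1 4 2 7 9)| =5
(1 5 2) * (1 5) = (2 5) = [0, 1, 5, 3, 4, 2]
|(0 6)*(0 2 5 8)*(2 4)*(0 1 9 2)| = 15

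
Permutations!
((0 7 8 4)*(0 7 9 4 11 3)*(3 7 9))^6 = ((0 3)(4 9)(7 8 11))^6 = (11)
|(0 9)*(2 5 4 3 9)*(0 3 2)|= |(2 5 4)(3 9)|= 6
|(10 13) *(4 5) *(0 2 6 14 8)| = 10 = |(0 2 6 14 8)(4 5)(10 13)|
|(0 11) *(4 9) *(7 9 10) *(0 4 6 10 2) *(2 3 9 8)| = 10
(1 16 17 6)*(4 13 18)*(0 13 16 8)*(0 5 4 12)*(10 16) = (0 13 18 12)(1 8 5 4 10 16 17 6) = [13, 8, 2, 3, 10, 4, 1, 7, 5, 9, 16, 11, 0, 18, 14, 15, 17, 6, 12]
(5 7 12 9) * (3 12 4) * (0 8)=(0 8)(3 12 9 5 7 4)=[8, 1, 2, 12, 3, 7, 6, 4, 0, 5, 10, 11, 9]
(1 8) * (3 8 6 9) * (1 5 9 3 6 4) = [0, 4, 2, 8, 1, 9, 3, 7, 5, 6] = (1 4)(3 8 5 9 6)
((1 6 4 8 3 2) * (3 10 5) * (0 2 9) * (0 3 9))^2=((0 2 1 6 4 8 10 5 9 3))^2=(0 1 4 10 9)(2 6 8 5 3)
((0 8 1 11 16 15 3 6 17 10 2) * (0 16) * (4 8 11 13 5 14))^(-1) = ((0 11)(1 13 5 14 4 8)(2 16 15 3 6 17 10))^(-1) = (0 11)(1 8 4 14 5 13)(2 10 17 6 3 15 16)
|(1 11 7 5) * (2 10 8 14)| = |(1 11 7 5)(2 10 8 14)| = 4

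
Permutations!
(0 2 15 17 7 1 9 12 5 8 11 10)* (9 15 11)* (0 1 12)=(0 2 11 10 1 15 17 7 12 5 8 9)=[2, 15, 11, 3, 4, 8, 6, 12, 9, 0, 1, 10, 5, 13, 14, 17, 16, 7]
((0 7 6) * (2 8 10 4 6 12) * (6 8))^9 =(0 6 2 12 7)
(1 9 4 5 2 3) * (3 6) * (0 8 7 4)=(0 8 7 4 5 2 6 3 1 9)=[8, 9, 6, 1, 5, 2, 3, 4, 7, 0]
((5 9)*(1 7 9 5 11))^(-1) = ((1 7 9 11))^(-1) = (1 11 9 7)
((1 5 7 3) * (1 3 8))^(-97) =((1 5 7 8))^(-97) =(1 8 7 5)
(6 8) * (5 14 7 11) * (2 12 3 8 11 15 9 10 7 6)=[0, 1, 12, 8, 4, 14, 11, 15, 2, 10, 7, 5, 3, 13, 6, 9]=(2 12 3 8)(5 14 6 11)(7 15 9 10)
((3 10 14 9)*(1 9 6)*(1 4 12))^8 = (14)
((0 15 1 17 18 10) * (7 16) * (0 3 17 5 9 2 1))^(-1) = ((0 15)(1 5 9 2)(3 17 18 10)(7 16))^(-1) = (0 15)(1 2 9 5)(3 10 18 17)(7 16)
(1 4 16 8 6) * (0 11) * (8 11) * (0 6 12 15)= (0 8 12 15)(1 4 16 11 6)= [8, 4, 2, 3, 16, 5, 1, 7, 12, 9, 10, 6, 15, 13, 14, 0, 11]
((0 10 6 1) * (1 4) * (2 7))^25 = ((0 10 6 4 1)(2 7))^25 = (10)(2 7)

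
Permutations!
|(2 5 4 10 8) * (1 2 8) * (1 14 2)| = |(2 5 4 10 14)| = 5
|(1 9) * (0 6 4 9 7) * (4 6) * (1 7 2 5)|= 12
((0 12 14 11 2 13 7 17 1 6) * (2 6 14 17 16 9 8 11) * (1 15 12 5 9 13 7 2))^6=(17)(2 16)(7 13)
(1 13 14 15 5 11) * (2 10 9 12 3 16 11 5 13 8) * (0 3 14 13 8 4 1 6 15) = (0 3 16 11 6 15 8 2 10 9 12 14)(1 4) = [3, 4, 10, 16, 1, 5, 15, 7, 2, 12, 9, 6, 14, 13, 0, 8, 11]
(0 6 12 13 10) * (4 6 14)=(0 14 4 6 12 13 10)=[14, 1, 2, 3, 6, 5, 12, 7, 8, 9, 0, 11, 13, 10, 4]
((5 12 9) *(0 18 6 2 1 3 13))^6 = ((0 18 6 2 1 3 13)(5 12 9))^6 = (0 13 3 1 2 6 18)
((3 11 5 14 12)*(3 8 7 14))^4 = (14)(3 11 5)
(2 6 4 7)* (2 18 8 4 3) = (2 6 3)(4 7 18 8) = [0, 1, 6, 2, 7, 5, 3, 18, 4, 9, 10, 11, 12, 13, 14, 15, 16, 17, 8]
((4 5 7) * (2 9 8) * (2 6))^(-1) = (2 6 8 9)(4 7 5)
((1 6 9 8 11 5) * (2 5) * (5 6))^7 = (1 5)(2 9 11 6 8)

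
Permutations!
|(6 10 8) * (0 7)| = |(0 7)(6 10 8)| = 6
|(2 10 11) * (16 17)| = |(2 10 11)(16 17)| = 6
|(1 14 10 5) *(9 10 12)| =6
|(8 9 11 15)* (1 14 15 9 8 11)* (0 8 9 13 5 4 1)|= 21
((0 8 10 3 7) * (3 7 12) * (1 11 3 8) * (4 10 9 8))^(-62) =((0 1 11 3 12 4 10 7)(8 9))^(-62) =(0 11 12 10)(1 3 4 7)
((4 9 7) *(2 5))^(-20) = (4 9 7)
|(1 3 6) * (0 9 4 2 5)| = |(0 9 4 2 5)(1 3 6)| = 15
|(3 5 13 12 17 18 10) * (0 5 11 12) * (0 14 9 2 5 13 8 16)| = |(0 13 14 9 2 5 8 16)(3 11 12 17 18 10)| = 24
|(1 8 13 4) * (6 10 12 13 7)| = 8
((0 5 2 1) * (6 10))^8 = (10)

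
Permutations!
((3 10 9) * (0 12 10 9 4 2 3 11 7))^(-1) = ((0 12 10 4 2 3 9 11 7))^(-1) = (0 7 11 9 3 2 4 10 12)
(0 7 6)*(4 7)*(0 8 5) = (0 4 7 6 8 5) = [4, 1, 2, 3, 7, 0, 8, 6, 5]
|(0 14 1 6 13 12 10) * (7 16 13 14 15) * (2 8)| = 42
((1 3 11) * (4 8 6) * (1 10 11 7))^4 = ((1 3 7)(4 8 6)(10 11))^4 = (11)(1 3 7)(4 8 6)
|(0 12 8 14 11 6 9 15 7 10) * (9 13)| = 11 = |(0 12 8 14 11 6 13 9 15 7 10)|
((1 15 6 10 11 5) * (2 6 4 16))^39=((1 15 4 16 2 6 10 11 5))^39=(1 16 10)(2 11 15)(4 6 5)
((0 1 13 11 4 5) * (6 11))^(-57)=((0 1 13 6 11 4 5))^(-57)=(0 5 4 11 6 13 1)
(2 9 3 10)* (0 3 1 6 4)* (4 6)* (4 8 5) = (0 3 10 2 9 1 8 5 4) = [3, 8, 9, 10, 0, 4, 6, 7, 5, 1, 2]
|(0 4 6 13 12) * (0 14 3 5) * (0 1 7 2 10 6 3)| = 12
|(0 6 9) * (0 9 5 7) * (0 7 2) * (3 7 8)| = 12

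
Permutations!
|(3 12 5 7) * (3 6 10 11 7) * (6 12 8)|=8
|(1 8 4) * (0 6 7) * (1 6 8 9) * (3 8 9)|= 8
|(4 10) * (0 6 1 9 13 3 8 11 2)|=18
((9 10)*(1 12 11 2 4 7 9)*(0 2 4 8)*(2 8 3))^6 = ((0 8)(1 12 11 4 7 9 10)(2 3))^6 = (1 10 9 7 4 11 12)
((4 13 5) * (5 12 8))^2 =((4 13 12 8 5))^2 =(4 12 5 13 8)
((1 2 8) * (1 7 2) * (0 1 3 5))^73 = ((0 1 3 5)(2 8 7))^73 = (0 1 3 5)(2 8 7)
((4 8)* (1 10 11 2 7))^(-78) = (1 11 7 10 2)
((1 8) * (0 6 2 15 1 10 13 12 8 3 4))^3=(0 15 4 2 3 6 1)(8 12 13 10)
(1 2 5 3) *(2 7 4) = [0, 7, 5, 1, 2, 3, 6, 4] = (1 7 4 2 5 3)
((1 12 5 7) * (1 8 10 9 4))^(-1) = (1 4 9 10 8 7 5 12)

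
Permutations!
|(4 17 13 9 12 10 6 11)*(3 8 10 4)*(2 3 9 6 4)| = 11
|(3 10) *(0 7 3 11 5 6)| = |(0 7 3 10 11 5 6)| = 7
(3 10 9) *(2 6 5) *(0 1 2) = (0 1 2 6 5)(3 10 9) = [1, 2, 6, 10, 4, 0, 5, 7, 8, 3, 9]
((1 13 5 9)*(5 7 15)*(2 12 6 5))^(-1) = ((1 13 7 15 2 12 6 5 9))^(-1) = (1 9 5 6 12 2 15 7 13)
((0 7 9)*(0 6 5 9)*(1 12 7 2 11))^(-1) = (0 7 12 1 11 2)(5 6 9)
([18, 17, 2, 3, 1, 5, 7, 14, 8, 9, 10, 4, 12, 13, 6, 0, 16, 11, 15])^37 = (0 18 15)(1 17 11 4)(6 7 14)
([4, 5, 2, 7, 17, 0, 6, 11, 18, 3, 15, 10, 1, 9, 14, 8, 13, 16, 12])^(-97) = [5, 12, 2, 9, 0, 1, 6, 3, 15, 13, 11, 7, 18, 16, 14, 10, 17, 4, 8]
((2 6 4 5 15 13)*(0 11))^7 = ((0 11)(2 6 4 5 15 13))^7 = (0 11)(2 6 4 5 15 13)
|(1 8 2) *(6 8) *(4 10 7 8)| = |(1 6 4 10 7 8 2)| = 7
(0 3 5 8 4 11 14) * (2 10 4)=[3, 1, 10, 5, 11, 8, 6, 7, 2, 9, 4, 14, 12, 13, 0]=(0 3 5 8 2 10 4 11 14)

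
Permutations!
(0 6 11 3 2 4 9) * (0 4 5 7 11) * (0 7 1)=(0 6 7 11 3 2 5 1)(4 9)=[6, 0, 5, 2, 9, 1, 7, 11, 8, 4, 10, 3]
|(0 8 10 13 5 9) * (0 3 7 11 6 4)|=11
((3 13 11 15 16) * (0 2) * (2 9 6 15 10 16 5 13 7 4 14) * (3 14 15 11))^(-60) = (0 10)(2 11)(6 14)(9 16)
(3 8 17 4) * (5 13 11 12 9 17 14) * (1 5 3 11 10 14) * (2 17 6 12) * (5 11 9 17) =[0, 11, 5, 8, 9, 13, 12, 7, 1, 6, 14, 2, 17, 10, 3, 15, 16, 4] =(1 11 2 5 13 10 14 3 8)(4 9 6 12 17)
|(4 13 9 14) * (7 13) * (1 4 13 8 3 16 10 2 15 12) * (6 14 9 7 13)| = 22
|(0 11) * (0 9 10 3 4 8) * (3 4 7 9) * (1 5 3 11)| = 9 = |(11)(0 1 5 3 7 9 10 4 8)|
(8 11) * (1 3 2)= (1 3 2)(8 11)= [0, 3, 1, 2, 4, 5, 6, 7, 11, 9, 10, 8]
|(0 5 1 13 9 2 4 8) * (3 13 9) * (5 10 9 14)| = 6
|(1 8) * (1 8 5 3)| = |(8)(1 5 3)| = 3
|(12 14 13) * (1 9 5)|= |(1 9 5)(12 14 13)|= 3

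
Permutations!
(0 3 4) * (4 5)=[3, 1, 2, 5, 0, 4]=(0 3 5 4)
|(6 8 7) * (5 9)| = |(5 9)(6 8 7)| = 6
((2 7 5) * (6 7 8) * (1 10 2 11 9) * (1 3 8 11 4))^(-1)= ((1 10 2 11 9 3 8 6 7 5 4))^(-1)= (1 4 5 7 6 8 3 9 11 2 10)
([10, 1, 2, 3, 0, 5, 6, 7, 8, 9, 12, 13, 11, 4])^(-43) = [4, 1, 2, 3, 13, 5, 6, 7, 8, 9, 0, 12, 10, 11]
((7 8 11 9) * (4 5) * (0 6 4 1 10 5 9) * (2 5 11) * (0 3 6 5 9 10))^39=(2 8 7 9)(3 11 10 4 6)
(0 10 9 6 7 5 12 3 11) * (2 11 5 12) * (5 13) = (0 10 9 6 7 12 3 13 5 2 11) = [10, 1, 11, 13, 4, 2, 7, 12, 8, 6, 9, 0, 3, 5]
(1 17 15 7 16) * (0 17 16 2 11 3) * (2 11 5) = [17, 16, 5, 0, 4, 2, 6, 11, 8, 9, 10, 3, 12, 13, 14, 7, 1, 15] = (0 17 15 7 11 3)(1 16)(2 5)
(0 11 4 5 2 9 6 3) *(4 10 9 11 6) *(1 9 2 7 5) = (0 6 3)(1 9 4)(2 11 10)(5 7) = [6, 9, 11, 0, 1, 7, 3, 5, 8, 4, 2, 10]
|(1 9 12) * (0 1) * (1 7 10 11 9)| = 6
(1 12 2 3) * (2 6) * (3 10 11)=(1 12 6 2 10 11 3)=[0, 12, 10, 1, 4, 5, 2, 7, 8, 9, 11, 3, 6]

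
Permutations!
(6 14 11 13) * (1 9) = (1 9)(6 14 11 13) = [0, 9, 2, 3, 4, 5, 14, 7, 8, 1, 10, 13, 12, 6, 11]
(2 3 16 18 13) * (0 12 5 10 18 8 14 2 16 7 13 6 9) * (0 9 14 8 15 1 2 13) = [12, 2, 3, 7, 4, 10, 14, 0, 8, 9, 18, 11, 5, 16, 13, 1, 15, 17, 6] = (0 12 5 10 18 6 14 13 16 15 1 2 3 7)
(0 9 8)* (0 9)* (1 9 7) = [0, 9, 2, 3, 4, 5, 6, 1, 7, 8] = (1 9 8 7)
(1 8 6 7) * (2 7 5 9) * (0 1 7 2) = [1, 8, 2, 3, 4, 9, 5, 7, 6, 0] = (0 1 8 6 5 9)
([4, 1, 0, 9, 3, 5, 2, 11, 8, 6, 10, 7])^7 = (0 4 3 9 6 2)(7 11)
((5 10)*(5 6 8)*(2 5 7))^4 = ((2 5 10 6 8 7))^4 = (2 8 10)(5 7 6)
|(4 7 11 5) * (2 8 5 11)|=|(11)(2 8 5 4 7)|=5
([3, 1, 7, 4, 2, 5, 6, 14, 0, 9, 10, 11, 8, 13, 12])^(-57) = [8, 1, 4, 0, 3, 5, 6, 2, 12, 9, 10, 11, 14, 13, 7]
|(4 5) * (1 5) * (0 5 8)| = |(0 5 4 1 8)| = 5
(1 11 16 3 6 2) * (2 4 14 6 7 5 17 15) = (1 11 16 3 7 5 17 15 2)(4 14 6) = [0, 11, 1, 7, 14, 17, 4, 5, 8, 9, 10, 16, 12, 13, 6, 2, 3, 15]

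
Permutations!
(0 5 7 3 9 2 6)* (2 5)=[2, 1, 6, 9, 4, 7, 0, 3, 8, 5]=(0 2 6)(3 9 5 7)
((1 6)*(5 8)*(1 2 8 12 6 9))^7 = (1 9)(2 5 6 8 12)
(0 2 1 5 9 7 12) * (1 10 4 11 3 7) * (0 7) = (0 2 10 4 11 3)(1 5 9)(7 12) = [2, 5, 10, 0, 11, 9, 6, 12, 8, 1, 4, 3, 7]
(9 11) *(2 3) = [0, 1, 3, 2, 4, 5, 6, 7, 8, 11, 10, 9] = (2 3)(9 11)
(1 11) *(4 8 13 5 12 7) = (1 11)(4 8 13 5 12 7) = [0, 11, 2, 3, 8, 12, 6, 4, 13, 9, 10, 1, 7, 5]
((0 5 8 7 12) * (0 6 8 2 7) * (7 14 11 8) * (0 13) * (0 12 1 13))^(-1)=((0 5 2 14 11 8)(1 13 12 6 7))^(-1)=(0 8 11 14 2 5)(1 7 6 12 13)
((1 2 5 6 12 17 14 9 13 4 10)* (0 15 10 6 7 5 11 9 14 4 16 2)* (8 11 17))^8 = ((0 15 10 1)(2 17 4 6 12 8 11 9 13 16)(5 7))^8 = (2 13 11 12 4)(6 17 16 9 8)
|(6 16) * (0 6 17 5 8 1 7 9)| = 9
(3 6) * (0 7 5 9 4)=(0 7 5 9 4)(3 6)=[7, 1, 2, 6, 0, 9, 3, 5, 8, 4]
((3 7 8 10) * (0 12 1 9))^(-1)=((0 12 1 9)(3 7 8 10))^(-1)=(0 9 1 12)(3 10 8 7)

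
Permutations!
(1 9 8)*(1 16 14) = [0, 9, 2, 3, 4, 5, 6, 7, 16, 8, 10, 11, 12, 13, 1, 15, 14] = (1 9 8 16 14)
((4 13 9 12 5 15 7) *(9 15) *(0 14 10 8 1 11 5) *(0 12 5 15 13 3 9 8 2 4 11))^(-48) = ((0 14 10 2 4 3 9 5 8 1)(7 11 15))^(-48) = (15)(0 10 4 9 8)(1 14 2 3 5)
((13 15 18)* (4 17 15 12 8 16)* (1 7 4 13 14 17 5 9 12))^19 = ((1 7 4 5 9 12 8 16 13)(14 17 15 18))^19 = (1 7 4 5 9 12 8 16 13)(14 18 15 17)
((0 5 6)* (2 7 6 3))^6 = (7)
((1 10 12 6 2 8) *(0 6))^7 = ((0 6 2 8 1 10 12))^7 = (12)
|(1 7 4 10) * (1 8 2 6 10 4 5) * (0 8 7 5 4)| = 14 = |(0 8 2 6 10 7 4)(1 5)|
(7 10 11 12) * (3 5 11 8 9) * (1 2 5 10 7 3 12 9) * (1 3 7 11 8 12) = (1 2 5 8 3 10 12 7 11 9) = [0, 2, 5, 10, 4, 8, 6, 11, 3, 1, 12, 9, 7]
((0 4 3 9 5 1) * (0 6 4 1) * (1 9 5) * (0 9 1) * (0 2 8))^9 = (9)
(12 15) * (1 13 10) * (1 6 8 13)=(6 8 13 10)(12 15)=[0, 1, 2, 3, 4, 5, 8, 7, 13, 9, 6, 11, 15, 10, 14, 12]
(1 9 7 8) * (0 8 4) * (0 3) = (0 8 1 9 7 4 3) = [8, 9, 2, 0, 3, 5, 6, 4, 1, 7]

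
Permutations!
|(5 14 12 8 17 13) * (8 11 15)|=8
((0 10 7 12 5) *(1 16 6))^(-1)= ((0 10 7 12 5)(1 16 6))^(-1)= (0 5 12 7 10)(1 6 16)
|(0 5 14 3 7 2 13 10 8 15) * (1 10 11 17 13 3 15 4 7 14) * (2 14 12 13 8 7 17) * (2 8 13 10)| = 10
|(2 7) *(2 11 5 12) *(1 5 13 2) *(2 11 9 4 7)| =|(1 5 12)(4 7 9)(11 13)| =6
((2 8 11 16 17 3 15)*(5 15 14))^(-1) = ((2 8 11 16 17 3 14 5 15))^(-1) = (2 15 5 14 3 17 16 11 8)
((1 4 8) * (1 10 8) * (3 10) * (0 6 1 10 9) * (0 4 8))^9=((0 6 1 8 3 9 4 10))^9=(0 6 1 8 3 9 4 10)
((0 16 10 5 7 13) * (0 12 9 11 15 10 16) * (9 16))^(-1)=((5 7 13 12 16 9 11 15 10))^(-1)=(5 10 15 11 9 16 12 13 7)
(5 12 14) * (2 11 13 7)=[0, 1, 11, 3, 4, 12, 6, 2, 8, 9, 10, 13, 14, 7, 5]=(2 11 13 7)(5 12 14)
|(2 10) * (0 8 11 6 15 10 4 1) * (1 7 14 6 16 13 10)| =13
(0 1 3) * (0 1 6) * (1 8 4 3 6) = [1, 6, 2, 8, 3, 5, 0, 7, 4] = (0 1 6)(3 8 4)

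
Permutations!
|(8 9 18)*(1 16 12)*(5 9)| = |(1 16 12)(5 9 18 8)| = 12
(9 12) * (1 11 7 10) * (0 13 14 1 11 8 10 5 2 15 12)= (0 13 14 1 8 10 11 7 5 2 15 12 9)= [13, 8, 15, 3, 4, 2, 6, 5, 10, 0, 11, 7, 9, 14, 1, 12]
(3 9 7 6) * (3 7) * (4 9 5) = (3 5 4 9)(6 7) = [0, 1, 2, 5, 9, 4, 7, 6, 8, 3]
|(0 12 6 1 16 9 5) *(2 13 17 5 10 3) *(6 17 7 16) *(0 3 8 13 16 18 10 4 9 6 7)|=|(0 12 17 5 3 2 16 6 1 7 18 10 8 13)(4 9)|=14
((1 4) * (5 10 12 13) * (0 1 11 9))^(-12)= (13)(0 11 1 9 4)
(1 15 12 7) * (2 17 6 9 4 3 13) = (1 15 12 7)(2 17 6 9 4 3 13) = [0, 15, 17, 13, 3, 5, 9, 1, 8, 4, 10, 11, 7, 2, 14, 12, 16, 6]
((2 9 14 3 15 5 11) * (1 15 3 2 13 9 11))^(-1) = ((1 15 5)(2 11 13 9 14))^(-1) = (1 5 15)(2 14 9 13 11)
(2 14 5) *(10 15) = (2 14 5)(10 15) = [0, 1, 14, 3, 4, 2, 6, 7, 8, 9, 15, 11, 12, 13, 5, 10]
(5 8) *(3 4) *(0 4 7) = (0 4 3 7)(5 8) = [4, 1, 2, 7, 3, 8, 6, 0, 5]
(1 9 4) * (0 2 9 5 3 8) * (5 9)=(0 2 5 3 8)(1 9 4)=[2, 9, 5, 8, 1, 3, 6, 7, 0, 4]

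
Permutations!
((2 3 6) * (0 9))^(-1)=(0 9)(2 6 3)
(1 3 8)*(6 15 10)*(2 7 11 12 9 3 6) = [0, 6, 7, 8, 4, 5, 15, 11, 1, 3, 2, 12, 9, 13, 14, 10] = (1 6 15 10 2 7 11 12 9 3 8)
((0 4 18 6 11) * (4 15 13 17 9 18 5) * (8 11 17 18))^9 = ((0 15 13 18 6 17 9 8 11)(4 5))^9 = (18)(4 5)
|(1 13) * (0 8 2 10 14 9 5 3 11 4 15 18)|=|(0 8 2 10 14 9 5 3 11 4 15 18)(1 13)|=12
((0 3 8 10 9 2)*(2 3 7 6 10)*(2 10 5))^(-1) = (0 2 5 6 7)(3 9 10 8)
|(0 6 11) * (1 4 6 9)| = 6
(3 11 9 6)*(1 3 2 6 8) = (1 3 11 9 8)(2 6) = [0, 3, 6, 11, 4, 5, 2, 7, 1, 8, 10, 9]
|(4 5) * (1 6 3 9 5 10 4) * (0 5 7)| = |(0 5 1 6 3 9 7)(4 10)| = 14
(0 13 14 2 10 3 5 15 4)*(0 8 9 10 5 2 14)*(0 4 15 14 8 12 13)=(15)(2 5 14 8 9 10 3)(4 12 13)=[0, 1, 5, 2, 12, 14, 6, 7, 9, 10, 3, 11, 13, 4, 8, 15]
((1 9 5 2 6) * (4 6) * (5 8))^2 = ((1 9 8 5 2 4 6))^2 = (1 8 2 6 9 5 4)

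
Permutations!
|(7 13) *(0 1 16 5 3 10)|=6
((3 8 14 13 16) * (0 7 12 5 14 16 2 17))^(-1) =((0 7 12 5 14 13 2 17)(3 8 16))^(-1) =(0 17 2 13 14 5 12 7)(3 16 8)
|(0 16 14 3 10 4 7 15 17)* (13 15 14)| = |(0 16 13 15 17)(3 10 4 7 14)| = 5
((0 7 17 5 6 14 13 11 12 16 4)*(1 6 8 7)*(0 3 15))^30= (0 4 11 6 15 16 13 1 3 12 14)(5 7)(8 17)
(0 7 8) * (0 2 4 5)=(0 7 8 2 4 5)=[7, 1, 4, 3, 5, 0, 6, 8, 2]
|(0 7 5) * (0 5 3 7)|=2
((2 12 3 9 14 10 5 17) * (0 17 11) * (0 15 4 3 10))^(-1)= (0 14 9 3 4 15 11 5 10 12 2 17)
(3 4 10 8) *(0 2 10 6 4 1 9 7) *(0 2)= (1 9 7 2 10 8 3)(4 6)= [0, 9, 10, 1, 6, 5, 4, 2, 3, 7, 8]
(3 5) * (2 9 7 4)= [0, 1, 9, 5, 2, 3, 6, 4, 8, 7]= (2 9 7 4)(3 5)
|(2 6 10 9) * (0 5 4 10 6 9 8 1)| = 6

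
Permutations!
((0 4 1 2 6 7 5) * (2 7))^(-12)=(0 7 4 5 1)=((0 4 1 7 5)(2 6))^(-12)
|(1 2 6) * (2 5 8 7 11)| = |(1 5 8 7 11 2 6)| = 7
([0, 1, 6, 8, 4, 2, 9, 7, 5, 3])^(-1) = (2 5 8 3 9 6)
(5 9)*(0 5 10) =[5, 1, 2, 3, 4, 9, 6, 7, 8, 10, 0] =(0 5 9 10)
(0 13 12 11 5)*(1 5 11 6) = [13, 5, 2, 3, 4, 0, 1, 7, 8, 9, 10, 11, 6, 12] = (0 13 12 6 1 5)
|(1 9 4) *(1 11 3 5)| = |(1 9 4 11 3 5)| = 6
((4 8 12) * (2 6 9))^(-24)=(12)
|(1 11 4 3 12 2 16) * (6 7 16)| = 9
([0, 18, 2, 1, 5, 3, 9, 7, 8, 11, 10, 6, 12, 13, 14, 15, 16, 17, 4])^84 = [0, 3, 2, 5, 18, 4, 6, 7, 8, 9, 10, 11, 12, 13, 14, 15, 16, 17, 1]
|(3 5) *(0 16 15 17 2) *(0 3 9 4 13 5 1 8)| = 8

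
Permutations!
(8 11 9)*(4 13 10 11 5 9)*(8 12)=(4 13 10 11)(5 9 12 8)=[0, 1, 2, 3, 13, 9, 6, 7, 5, 12, 11, 4, 8, 10]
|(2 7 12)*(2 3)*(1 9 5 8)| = |(1 9 5 8)(2 7 12 3)| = 4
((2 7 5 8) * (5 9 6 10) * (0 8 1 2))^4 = (1 6 2 10 7 5 9) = ((0 8)(1 2 7 9 6 10 5))^4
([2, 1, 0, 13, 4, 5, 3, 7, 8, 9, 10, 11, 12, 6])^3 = (13)(0 2)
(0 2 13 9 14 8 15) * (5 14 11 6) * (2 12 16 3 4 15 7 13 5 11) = (0 12 16 3 4 15)(2 5 14 8 7 13 9)(6 11) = [12, 1, 5, 4, 15, 14, 11, 13, 7, 2, 10, 6, 16, 9, 8, 0, 3]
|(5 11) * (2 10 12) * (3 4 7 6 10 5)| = 9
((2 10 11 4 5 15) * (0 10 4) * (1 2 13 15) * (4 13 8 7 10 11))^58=(1 8 5 15 4 13 10 2 7)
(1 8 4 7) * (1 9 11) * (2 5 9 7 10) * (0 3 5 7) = [3, 8, 7, 5, 10, 9, 6, 0, 4, 11, 2, 1] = (0 3 5 9 11 1 8 4 10 2 7)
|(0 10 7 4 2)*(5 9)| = 10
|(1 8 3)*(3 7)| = 4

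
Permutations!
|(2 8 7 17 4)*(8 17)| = 6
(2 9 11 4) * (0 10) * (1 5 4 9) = (0 10)(1 5 4 2)(9 11) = [10, 5, 1, 3, 2, 4, 6, 7, 8, 11, 0, 9]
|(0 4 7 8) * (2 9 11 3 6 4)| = |(0 2 9 11 3 6 4 7 8)| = 9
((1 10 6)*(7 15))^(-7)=((1 10 6)(7 15))^(-7)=(1 6 10)(7 15)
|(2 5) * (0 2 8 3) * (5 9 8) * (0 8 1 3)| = 6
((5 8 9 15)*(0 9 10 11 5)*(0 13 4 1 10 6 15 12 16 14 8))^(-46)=((0 9 12 16 14 8 6 15 13 4 1 10 11 5))^(-46)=(0 1 6 12 11 13 14)(4 8 9 10 15 16 5)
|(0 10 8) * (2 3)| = |(0 10 8)(2 3)| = 6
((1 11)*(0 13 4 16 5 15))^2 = ((0 13 4 16 5 15)(1 11))^2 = (0 4 5)(13 16 15)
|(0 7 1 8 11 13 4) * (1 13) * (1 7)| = |(0 1 8 11 7 13 4)| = 7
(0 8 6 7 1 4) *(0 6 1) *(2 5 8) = (0 2 5 8 1 4 6 7) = [2, 4, 5, 3, 6, 8, 7, 0, 1]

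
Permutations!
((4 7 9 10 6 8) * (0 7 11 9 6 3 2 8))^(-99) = (2 3 10 9 11 4 8)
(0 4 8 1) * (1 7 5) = [4, 0, 2, 3, 8, 1, 6, 5, 7] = (0 4 8 7 5 1)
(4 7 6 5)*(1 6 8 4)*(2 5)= (1 6 2 5)(4 7 8)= [0, 6, 5, 3, 7, 1, 2, 8, 4]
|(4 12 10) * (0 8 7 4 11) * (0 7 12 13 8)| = |(4 13 8 12 10 11 7)| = 7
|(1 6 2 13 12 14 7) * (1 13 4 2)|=4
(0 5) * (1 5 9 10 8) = (0 9 10 8 1 5) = [9, 5, 2, 3, 4, 0, 6, 7, 1, 10, 8]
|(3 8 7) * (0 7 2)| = |(0 7 3 8 2)| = 5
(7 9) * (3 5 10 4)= [0, 1, 2, 5, 3, 10, 6, 9, 8, 7, 4]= (3 5 10 4)(7 9)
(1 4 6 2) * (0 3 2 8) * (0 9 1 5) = (0 3 2 5)(1 4 6 8 9) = [3, 4, 5, 2, 6, 0, 8, 7, 9, 1]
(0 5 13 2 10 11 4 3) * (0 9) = (0 5 13 2 10 11 4 3 9) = [5, 1, 10, 9, 3, 13, 6, 7, 8, 0, 11, 4, 12, 2]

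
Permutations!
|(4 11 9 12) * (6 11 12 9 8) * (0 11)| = 4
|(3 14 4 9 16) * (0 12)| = |(0 12)(3 14 4 9 16)| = 10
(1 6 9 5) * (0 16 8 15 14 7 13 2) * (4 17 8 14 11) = (0 16 14 7 13 2)(1 6 9 5)(4 17 8 15 11) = [16, 6, 0, 3, 17, 1, 9, 13, 15, 5, 10, 4, 12, 2, 7, 11, 14, 8]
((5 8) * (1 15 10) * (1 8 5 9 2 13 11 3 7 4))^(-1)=(1 4 7 3 11 13 2 9 8 10 15)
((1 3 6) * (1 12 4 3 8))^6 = (3 12)(4 6)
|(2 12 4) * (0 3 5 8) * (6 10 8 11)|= |(0 3 5 11 6 10 8)(2 12 4)|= 21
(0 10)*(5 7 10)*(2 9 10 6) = [5, 1, 9, 3, 4, 7, 2, 6, 8, 10, 0] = (0 5 7 6 2 9 10)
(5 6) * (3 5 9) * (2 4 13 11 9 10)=(2 4 13 11 9 3 5 6 10)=[0, 1, 4, 5, 13, 6, 10, 7, 8, 3, 2, 9, 12, 11]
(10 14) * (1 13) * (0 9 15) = (0 9 15)(1 13)(10 14) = [9, 13, 2, 3, 4, 5, 6, 7, 8, 15, 14, 11, 12, 1, 10, 0]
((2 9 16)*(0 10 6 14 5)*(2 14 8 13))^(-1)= (0 5 14 16 9 2 13 8 6 10)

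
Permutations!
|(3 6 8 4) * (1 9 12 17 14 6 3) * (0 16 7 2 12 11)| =13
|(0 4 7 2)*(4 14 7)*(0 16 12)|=6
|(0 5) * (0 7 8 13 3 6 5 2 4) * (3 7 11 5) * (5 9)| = |(0 2 4)(3 6)(5 11 9)(7 8 13)| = 6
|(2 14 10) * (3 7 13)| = 3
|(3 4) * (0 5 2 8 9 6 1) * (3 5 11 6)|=|(0 11 6 1)(2 8 9 3 4 5)|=12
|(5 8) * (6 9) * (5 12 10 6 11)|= |(5 8 12 10 6 9 11)|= 7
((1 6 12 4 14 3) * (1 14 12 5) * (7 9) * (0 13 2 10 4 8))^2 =((0 13 2 10 4 12 8)(1 6 5)(3 14)(7 9))^2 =(14)(0 2 4 8 13 10 12)(1 5 6)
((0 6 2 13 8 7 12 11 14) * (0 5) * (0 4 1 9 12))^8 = (0 2 8)(1 9 12 11 14 5 4)(6 13 7)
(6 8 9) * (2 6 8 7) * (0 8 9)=(9)(0 8)(2 6 7)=[8, 1, 6, 3, 4, 5, 7, 2, 0, 9]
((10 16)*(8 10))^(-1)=(8 16 10)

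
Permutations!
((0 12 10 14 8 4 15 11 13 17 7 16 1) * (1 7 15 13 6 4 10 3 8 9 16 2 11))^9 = ((0 12 3 8 10 14 9 16 7 2 11 6 4 13 17 15 1))^9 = (0 2 12 11 3 6 8 4 10 13 14 17 9 15 16 1 7)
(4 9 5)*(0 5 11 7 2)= (0 5 4 9 11 7 2)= [5, 1, 0, 3, 9, 4, 6, 2, 8, 11, 10, 7]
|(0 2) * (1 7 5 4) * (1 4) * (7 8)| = 4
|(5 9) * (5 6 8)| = 4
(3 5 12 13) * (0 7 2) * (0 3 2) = (0 7)(2 3 5 12 13) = [7, 1, 3, 5, 4, 12, 6, 0, 8, 9, 10, 11, 13, 2]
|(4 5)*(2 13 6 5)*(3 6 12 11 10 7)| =10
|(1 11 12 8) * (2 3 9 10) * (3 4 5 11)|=|(1 3 9 10 2 4 5 11 12 8)|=10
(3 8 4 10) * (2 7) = (2 7)(3 8 4 10) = [0, 1, 7, 8, 10, 5, 6, 2, 4, 9, 3]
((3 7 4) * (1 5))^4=(3 7 4)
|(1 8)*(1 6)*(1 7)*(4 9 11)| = |(1 8 6 7)(4 9 11)| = 12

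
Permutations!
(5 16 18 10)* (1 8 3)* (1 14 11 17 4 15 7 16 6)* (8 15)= (1 15 7 16 18 10 5 6)(3 14 11 17 4 8)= [0, 15, 2, 14, 8, 6, 1, 16, 3, 9, 5, 17, 12, 13, 11, 7, 18, 4, 10]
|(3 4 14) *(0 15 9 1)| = |(0 15 9 1)(3 4 14)| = 12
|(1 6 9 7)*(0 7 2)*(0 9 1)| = |(0 7)(1 6)(2 9)| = 2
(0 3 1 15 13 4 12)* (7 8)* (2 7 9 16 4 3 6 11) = (0 6 11 2 7 8 9 16 4 12)(1 15 13 3) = [6, 15, 7, 1, 12, 5, 11, 8, 9, 16, 10, 2, 0, 3, 14, 13, 4]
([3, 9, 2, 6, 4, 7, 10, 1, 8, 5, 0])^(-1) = (0 10 6 3)(1 7 5 9)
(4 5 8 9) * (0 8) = (0 8 9 4 5) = [8, 1, 2, 3, 5, 0, 6, 7, 9, 4]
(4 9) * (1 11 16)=(1 11 16)(4 9)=[0, 11, 2, 3, 9, 5, 6, 7, 8, 4, 10, 16, 12, 13, 14, 15, 1]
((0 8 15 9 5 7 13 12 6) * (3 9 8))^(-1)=((0 3 9 5 7 13 12 6)(8 15))^(-1)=(0 6 12 13 7 5 9 3)(8 15)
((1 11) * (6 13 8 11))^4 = ((1 6 13 8 11))^4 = (1 11 8 13 6)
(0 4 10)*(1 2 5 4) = (0 1 2 5 4 10) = [1, 2, 5, 3, 10, 4, 6, 7, 8, 9, 0]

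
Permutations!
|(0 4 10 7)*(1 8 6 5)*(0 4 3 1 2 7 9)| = |(0 3 1 8 6 5 2 7 4 10 9)| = 11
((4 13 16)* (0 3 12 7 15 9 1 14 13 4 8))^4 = ((0 3 12 7 15 9 1 14 13 16 8))^4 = (0 15 13 3 9 16 12 1 8 7 14)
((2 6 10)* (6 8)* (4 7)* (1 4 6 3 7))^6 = (10) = ((1 4)(2 8 3 7 6 10))^6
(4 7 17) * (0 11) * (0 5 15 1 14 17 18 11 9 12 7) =(0 9 12 7 18 11 5 15 1 14 17 4) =[9, 14, 2, 3, 0, 15, 6, 18, 8, 12, 10, 5, 7, 13, 17, 1, 16, 4, 11]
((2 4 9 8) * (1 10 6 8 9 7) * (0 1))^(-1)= ((0 1 10 6 8 2 4 7))^(-1)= (0 7 4 2 8 6 10 1)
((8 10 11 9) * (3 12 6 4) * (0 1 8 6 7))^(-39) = (0 9 7 11 12 10 3 8 4 1 6) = ((0 1 8 10 11 9 6 4 3 12 7))^(-39)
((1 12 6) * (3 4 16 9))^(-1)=(1 6 12)(3 9 16 4)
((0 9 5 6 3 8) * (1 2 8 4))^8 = (0 8 2 1 4 3 6 5 9)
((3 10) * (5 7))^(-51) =((3 10)(5 7))^(-51) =(3 10)(5 7)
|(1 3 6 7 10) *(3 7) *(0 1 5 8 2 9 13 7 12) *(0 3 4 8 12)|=22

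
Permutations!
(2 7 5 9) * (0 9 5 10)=(0 9 2 7 10)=[9, 1, 7, 3, 4, 5, 6, 10, 8, 2, 0]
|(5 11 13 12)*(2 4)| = 4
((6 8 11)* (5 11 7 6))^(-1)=(5 11)(6 7 8)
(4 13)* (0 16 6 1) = (0 16 6 1)(4 13) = [16, 0, 2, 3, 13, 5, 1, 7, 8, 9, 10, 11, 12, 4, 14, 15, 6]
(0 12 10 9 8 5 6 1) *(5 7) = (0 12 10 9 8 7 5 6 1) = [12, 0, 2, 3, 4, 6, 1, 5, 7, 8, 9, 11, 10]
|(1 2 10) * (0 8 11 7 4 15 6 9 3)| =9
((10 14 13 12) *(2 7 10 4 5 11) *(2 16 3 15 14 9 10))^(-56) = ((2 7)(3 15 14 13 12 4 5 11 16)(9 10))^(-56) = (3 11 4 13 15 16 5 12 14)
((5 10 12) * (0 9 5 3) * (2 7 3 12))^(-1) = ((12)(0 9 5 10 2 7 3))^(-1) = (12)(0 3 7 2 10 5 9)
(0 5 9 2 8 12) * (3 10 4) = (0 5 9 2 8 12)(3 10 4) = [5, 1, 8, 10, 3, 9, 6, 7, 12, 2, 4, 11, 0]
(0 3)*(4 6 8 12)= (0 3)(4 6 8 12)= [3, 1, 2, 0, 6, 5, 8, 7, 12, 9, 10, 11, 4]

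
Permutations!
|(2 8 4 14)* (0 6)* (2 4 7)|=|(0 6)(2 8 7)(4 14)|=6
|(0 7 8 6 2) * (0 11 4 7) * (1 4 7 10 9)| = |(1 4 10 9)(2 11 7 8 6)| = 20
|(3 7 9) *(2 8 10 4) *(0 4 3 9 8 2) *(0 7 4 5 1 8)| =8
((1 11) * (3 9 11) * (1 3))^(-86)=((3 9 11))^(-86)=(3 9 11)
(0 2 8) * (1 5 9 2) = (0 1 5 9 2 8) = [1, 5, 8, 3, 4, 9, 6, 7, 0, 2]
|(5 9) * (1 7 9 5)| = 3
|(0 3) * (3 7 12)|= 4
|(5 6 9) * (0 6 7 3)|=|(0 6 9 5 7 3)|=6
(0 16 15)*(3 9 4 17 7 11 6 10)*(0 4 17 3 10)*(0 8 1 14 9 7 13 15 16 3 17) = (0 3 7 11 6 8 1 14 9)(4 17 13 15) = [3, 14, 2, 7, 17, 5, 8, 11, 1, 0, 10, 6, 12, 15, 9, 4, 16, 13]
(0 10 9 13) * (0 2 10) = [0, 1, 10, 3, 4, 5, 6, 7, 8, 13, 9, 11, 12, 2] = (2 10 9 13)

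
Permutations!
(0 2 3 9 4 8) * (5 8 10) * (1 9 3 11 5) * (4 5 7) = (0 2 11 7 4 10 1 9 5 8) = [2, 9, 11, 3, 10, 8, 6, 4, 0, 5, 1, 7]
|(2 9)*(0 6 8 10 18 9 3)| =|(0 6 8 10 18 9 2 3)| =8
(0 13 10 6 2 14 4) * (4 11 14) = (0 13 10 6 2 4)(11 14) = [13, 1, 4, 3, 0, 5, 2, 7, 8, 9, 6, 14, 12, 10, 11]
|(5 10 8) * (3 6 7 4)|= |(3 6 7 4)(5 10 8)|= 12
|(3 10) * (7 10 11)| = 4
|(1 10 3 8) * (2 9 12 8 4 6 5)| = |(1 10 3 4 6 5 2 9 12 8)| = 10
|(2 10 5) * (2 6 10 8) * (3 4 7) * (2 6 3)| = 8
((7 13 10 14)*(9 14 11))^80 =(7 10 9)(11 14 13)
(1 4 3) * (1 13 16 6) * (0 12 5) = (0 12 5)(1 4 3 13 16 6) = [12, 4, 2, 13, 3, 0, 1, 7, 8, 9, 10, 11, 5, 16, 14, 15, 6]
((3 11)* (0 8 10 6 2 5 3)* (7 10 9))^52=(0 9 10 2 3)(5 11 8 7 6)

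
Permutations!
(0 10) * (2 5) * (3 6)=(0 10)(2 5)(3 6)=[10, 1, 5, 6, 4, 2, 3, 7, 8, 9, 0]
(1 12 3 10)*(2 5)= [0, 12, 5, 10, 4, 2, 6, 7, 8, 9, 1, 11, 3]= (1 12 3 10)(2 5)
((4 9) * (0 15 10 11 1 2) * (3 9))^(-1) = ((0 15 10 11 1 2)(3 9 4))^(-1) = (0 2 1 11 10 15)(3 4 9)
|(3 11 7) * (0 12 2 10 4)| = 15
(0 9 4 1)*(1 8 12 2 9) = (0 1)(2 9 4 8 12) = [1, 0, 9, 3, 8, 5, 6, 7, 12, 4, 10, 11, 2]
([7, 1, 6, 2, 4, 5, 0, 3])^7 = (0 3 6 7 2)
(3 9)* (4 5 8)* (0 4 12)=(0 4 5 8 12)(3 9)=[4, 1, 2, 9, 5, 8, 6, 7, 12, 3, 10, 11, 0]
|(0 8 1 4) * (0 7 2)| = |(0 8 1 4 7 2)| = 6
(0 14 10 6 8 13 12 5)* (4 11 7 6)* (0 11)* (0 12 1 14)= (1 14 10 4 12 5 11 7 6 8 13)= [0, 14, 2, 3, 12, 11, 8, 6, 13, 9, 4, 7, 5, 1, 10]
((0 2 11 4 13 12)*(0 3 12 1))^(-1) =((0 2 11 4 13 1)(3 12))^(-1) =(0 1 13 4 11 2)(3 12)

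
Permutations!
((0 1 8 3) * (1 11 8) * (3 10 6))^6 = ((0 11 8 10 6 3))^6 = (11)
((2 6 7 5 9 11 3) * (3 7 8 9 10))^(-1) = (2 3 10 5 7 11 9 8 6)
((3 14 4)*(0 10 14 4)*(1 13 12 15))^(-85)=(0 14 10)(1 15 12 13)(3 4)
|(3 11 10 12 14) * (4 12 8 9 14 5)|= |(3 11 10 8 9 14)(4 12 5)|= 6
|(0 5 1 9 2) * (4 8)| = 10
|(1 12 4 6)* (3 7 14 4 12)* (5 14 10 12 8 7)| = 12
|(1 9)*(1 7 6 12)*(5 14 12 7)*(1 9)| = 4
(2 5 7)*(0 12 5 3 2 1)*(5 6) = (0 12 6 5 7 1)(2 3) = [12, 0, 3, 2, 4, 7, 5, 1, 8, 9, 10, 11, 6]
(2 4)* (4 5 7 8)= (2 5 7 8 4)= [0, 1, 5, 3, 2, 7, 6, 8, 4]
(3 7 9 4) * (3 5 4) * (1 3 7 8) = (1 3 8)(4 5)(7 9) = [0, 3, 2, 8, 5, 4, 6, 9, 1, 7]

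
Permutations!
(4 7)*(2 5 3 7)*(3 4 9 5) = [0, 1, 3, 7, 2, 4, 6, 9, 8, 5] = (2 3 7 9 5 4)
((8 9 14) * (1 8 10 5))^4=(1 10 9)(5 14 8)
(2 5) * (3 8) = (2 5)(3 8) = [0, 1, 5, 8, 4, 2, 6, 7, 3]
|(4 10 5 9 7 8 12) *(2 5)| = |(2 5 9 7 8 12 4 10)| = 8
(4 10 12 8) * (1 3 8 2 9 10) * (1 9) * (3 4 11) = (1 4 9 10 12 2)(3 8 11) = [0, 4, 1, 8, 9, 5, 6, 7, 11, 10, 12, 3, 2]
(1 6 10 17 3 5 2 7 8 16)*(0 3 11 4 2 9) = (0 3 5 9)(1 6 10 17 11 4 2 7 8 16) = [3, 6, 7, 5, 2, 9, 10, 8, 16, 0, 17, 4, 12, 13, 14, 15, 1, 11]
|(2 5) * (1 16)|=|(1 16)(2 5)|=2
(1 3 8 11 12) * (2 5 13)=[0, 3, 5, 8, 4, 13, 6, 7, 11, 9, 10, 12, 1, 2]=(1 3 8 11 12)(2 5 13)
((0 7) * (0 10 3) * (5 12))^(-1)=(0 3 10 7)(5 12)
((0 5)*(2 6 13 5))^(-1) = ((0 2 6 13 5))^(-1) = (0 5 13 6 2)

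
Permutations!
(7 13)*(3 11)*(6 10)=(3 11)(6 10)(7 13)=[0, 1, 2, 11, 4, 5, 10, 13, 8, 9, 6, 3, 12, 7]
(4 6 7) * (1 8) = (1 8)(4 6 7) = [0, 8, 2, 3, 6, 5, 7, 4, 1]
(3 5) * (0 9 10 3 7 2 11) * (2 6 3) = [9, 1, 11, 5, 4, 7, 3, 6, 8, 10, 2, 0] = (0 9 10 2 11)(3 5 7 6)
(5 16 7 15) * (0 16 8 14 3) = (0 16 7 15 5 8 14 3) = [16, 1, 2, 0, 4, 8, 6, 15, 14, 9, 10, 11, 12, 13, 3, 5, 7]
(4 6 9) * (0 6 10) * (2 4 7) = (0 6 9 7 2 4 10) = [6, 1, 4, 3, 10, 5, 9, 2, 8, 7, 0]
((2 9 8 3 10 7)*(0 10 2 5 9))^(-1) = ((0 10 7 5 9 8 3 2))^(-1) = (0 2 3 8 9 5 7 10)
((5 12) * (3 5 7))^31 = (3 7 12 5)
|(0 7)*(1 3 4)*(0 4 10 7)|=5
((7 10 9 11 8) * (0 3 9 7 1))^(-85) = (0 1 8 11 9 3)(7 10)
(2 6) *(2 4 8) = (2 6 4 8) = [0, 1, 6, 3, 8, 5, 4, 7, 2]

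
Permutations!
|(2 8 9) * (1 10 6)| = |(1 10 6)(2 8 9)| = 3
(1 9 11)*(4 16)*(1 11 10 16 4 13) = [0, 9, 2, 3, 4, 5, 6, 7, 8, 10, 16, 11, 12, 1, 14, 15, 13] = (1 9 10 16 13)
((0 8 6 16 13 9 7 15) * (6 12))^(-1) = (0 15 7 9 13 16 6 12 8)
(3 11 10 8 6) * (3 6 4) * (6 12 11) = (3 6 12 11 10 8 4) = [0, 1, 2, 6, 3, 5, 12, 7, 4, 9, 8, 10, 11]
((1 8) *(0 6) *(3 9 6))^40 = (9)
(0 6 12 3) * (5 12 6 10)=(0 10 5 12 3)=[10, 1, 2, 0, 4, 12, 6, 7, 8, 9, 5, 11, 3]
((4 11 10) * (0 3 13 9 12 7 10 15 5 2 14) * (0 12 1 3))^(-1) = (1 9 13 3)(2 5 15 11 4 10 7 12 14)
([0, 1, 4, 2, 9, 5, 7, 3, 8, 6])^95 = [0, 1, 3, 7, 2, 5, 9, 6, 8, 4]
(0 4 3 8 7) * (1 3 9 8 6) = [4, 3, 2, 6, 9, 5, 1, 0, 7, 8] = (0 4 9 8 7)(1 3 6)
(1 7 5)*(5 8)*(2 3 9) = (1 7 8 5)(2 3 9) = [0, 7, 3, 9, 4, 1, 6, 8, 5, 2]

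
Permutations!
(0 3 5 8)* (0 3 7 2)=(0 7 2)(3 5 8)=[7, 1, 0, 5, 4, 8, 6, 2, 3]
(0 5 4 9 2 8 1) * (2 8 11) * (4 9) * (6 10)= [5, 0, 11, 3, 4, 9, 10, 7, 1, 8, 6, 2]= (0 5 9 8 1)(2 11)(6 10)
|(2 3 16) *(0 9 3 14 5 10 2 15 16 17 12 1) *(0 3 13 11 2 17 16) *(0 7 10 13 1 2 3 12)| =15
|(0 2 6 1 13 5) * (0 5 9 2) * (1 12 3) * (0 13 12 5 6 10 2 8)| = |(0 13 9 8)(1 12 3)(2 10)(5 6)| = 12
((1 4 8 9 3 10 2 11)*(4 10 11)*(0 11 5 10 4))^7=((0 11 1 4 8 9 3 5 10 2))^7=(0 5 8 11 10 9 1 2 3 4)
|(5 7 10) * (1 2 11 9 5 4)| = |(1 2 11 9 5 7 10 4)| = 8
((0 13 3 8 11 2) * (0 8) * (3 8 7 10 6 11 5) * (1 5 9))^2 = (0 8 1 3 13 9 5)(2 10 11 7 6)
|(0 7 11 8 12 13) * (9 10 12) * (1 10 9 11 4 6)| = 8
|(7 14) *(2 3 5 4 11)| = 10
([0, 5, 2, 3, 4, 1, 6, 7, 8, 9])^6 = [0, 1, 2, 3, 4, 5, 6, 7, 8, 9]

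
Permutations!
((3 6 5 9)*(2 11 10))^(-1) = ((2 11 10)(3 6 5 9))^(-1) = (2 10 11)(3 9 5 6)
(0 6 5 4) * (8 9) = (0 6 5 4)(8 9) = [6, 1, 2, 3, 0, 4, 5, 7, 9, 8]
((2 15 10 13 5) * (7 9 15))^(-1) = (2 5 13 10 15 9 7)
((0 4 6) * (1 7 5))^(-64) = ((0 4 6)(1 7 5))^(-64) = (0 6 4)(1 5 7)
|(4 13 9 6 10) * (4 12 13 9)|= |(4 9 6 10 12 13)|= 6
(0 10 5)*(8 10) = [8, 1, 2, 3, 4, 0, 6, 7, 10, 9, 5] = (0 8 10 5)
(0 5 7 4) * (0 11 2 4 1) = (0 5 7 1)(2 4 11) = [5, 0, 4, 3, 11, 7, 6, 1, 8, 9, 10, 2]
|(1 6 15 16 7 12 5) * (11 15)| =8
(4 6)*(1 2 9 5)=(1 2 9 5)(4 6)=[0, 2, 9, 3, 6, 1, 4, 7, 8, 5]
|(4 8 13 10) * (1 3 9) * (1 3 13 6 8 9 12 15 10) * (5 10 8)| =|(1 13)(3 12 15 8 6 5 10 4 9)| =18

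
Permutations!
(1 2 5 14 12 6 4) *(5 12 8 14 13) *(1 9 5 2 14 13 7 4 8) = (1 14)(2 12 6 8 13)(4 9 5 7) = [0, 14, 12, 3, 9, 7, 8, 4, 13, 5, 10, 11, 6, 2, 1]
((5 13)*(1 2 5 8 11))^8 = (1 5 8)(2 13 11)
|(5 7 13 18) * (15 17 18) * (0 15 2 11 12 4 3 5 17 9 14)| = |(0 15 9 14)(2 11 12 4 3 5 7 13)(17 18)| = 8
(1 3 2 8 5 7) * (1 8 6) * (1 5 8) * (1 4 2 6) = (8)(1 3 6 5 7 4 2) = [0, 3, 1, 6, 2, 7, 5, 4, 8]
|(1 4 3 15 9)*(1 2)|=|(1 4 3 15 9 2)|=6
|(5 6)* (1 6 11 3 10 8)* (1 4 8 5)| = |(1 6)(3 10 5 11)(4 8)| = 4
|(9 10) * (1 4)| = |(1 4)(9 10)| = 2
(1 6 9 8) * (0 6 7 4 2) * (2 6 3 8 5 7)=[3, 2, 0, 8, 6, 7, 9, 4, 1, 5]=(0 3 8 1 2)(4 6 9 5 7)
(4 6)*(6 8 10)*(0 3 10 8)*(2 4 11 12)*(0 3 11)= [11, 1, 4, 10, 3, 5, 0, 7, 8, 9, 6, 12, 2]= (0 11 12 2 4 3 10 6)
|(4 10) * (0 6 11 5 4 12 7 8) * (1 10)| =10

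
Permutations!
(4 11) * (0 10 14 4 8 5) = (0 10 14 4 11 8 5) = [10, 1, 2, 3, 11, 0, 6, 7, 5, 9, 14, 8, 12, 13, 4]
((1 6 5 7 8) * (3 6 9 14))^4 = ((1 9 14 3 6 5 7 8))^4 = (1 6)(3 8)(5 9)(7 14)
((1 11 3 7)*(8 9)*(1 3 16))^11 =(1 16 11)(3 7)(8 9)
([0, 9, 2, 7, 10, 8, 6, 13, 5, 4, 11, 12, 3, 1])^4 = [0, 11, 2, 9, 3, 5, 6, 4, 8, 12, 7, 13, 1, 10]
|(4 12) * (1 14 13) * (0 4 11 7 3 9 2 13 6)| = 12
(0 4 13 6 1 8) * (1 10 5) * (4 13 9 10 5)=(0 13 6 5 1 8)(4 9 10)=[13, 8, 2, 3, 9, 1, 5, 7, 0, 10, 4, 11, 12, 6]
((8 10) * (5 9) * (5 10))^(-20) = ((5 9 10 8))^(-20) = (10)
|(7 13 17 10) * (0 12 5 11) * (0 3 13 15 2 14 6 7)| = 40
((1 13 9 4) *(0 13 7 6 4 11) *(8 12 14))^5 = ((0 13 9 11)(1 7 6 4)(8 12 14))^5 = (0 13 9 11)(1 7 6 4)(8 14 12)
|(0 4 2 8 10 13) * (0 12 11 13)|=15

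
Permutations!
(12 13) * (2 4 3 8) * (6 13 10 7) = [0, 1, 4, 8, 3, 5, 13, 6, 2, 9, 7, 11, 10, 12] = (2 4 3 8)(6 13 12 10 7)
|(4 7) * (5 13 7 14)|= 5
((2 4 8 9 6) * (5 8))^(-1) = ((2 4 5 8 9 6))^(-1) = (2 6 9 8 5 4)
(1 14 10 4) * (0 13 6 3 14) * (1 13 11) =[11, 0, 2, 14, 13, 5, 3, 7, 8, 9, 4, 1, 12, 6, 10] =(0 11 1)(3 14 10 4 13 6)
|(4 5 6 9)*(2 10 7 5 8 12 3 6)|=12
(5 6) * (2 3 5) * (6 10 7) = [0, 1, 3, 5, 4, 10, 2, 6, 8, 9, 7] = (2 3 5 10 7 6)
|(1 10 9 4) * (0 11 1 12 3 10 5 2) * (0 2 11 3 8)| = 21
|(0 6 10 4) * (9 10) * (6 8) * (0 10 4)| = |(0 8 6 9 4 10)| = 6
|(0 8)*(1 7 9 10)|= 4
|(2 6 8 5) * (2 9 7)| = 6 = |(2 6 8 5 9 7)|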